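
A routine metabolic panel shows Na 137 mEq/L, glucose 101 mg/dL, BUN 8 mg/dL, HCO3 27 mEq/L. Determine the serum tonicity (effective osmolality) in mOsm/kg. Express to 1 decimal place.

279.6 mOsm/kg

Effective osmolality excludes urea (freely permeant across cell membranes):
2·Na + glucose/18
= 2·137 + 101/18
= 274 + 5.61
= 279.61 mOsm/kg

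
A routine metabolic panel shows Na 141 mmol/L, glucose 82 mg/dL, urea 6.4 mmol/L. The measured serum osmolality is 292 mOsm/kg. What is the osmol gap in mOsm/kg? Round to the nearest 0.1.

-1.0 mOsm/kg

Calculated osmolality = 2·Na + glucose/18 + urea
= 2·141 + 82/18 + 6.4
= 282 + 4.56 + 6.40
= 292.96 mOsm/kg ≈ 293.0 mOsm/kg
Osmolar gap = measured − calculated = 292 − 293.0 = -1.0 mOsm/kg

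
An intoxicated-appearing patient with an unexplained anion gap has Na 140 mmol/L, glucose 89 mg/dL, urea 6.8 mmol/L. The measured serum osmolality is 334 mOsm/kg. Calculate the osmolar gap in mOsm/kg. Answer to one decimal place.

Calculated osmolality = 2·Na + glucose/18 + urea
= 2·140 + 89/18 + 6.8
= 280 + 4.94 + 6.80
= 291.74 mOsm/kg ≈ 291.7 mOsm/kg
Osmolar gap = measured − calculated = 334 − 291.7 = 42.3 mOsm/kg

42.3 mOsm/kg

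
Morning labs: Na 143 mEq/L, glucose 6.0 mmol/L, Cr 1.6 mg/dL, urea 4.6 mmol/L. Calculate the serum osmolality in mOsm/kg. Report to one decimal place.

296.6 mOsm/kg

Calculated osmolality = 2·Na + glucose + urea
= 2·143 + 6 + 4.6
= 286 + 6 + 4.60
= 296.6 mOsm/kg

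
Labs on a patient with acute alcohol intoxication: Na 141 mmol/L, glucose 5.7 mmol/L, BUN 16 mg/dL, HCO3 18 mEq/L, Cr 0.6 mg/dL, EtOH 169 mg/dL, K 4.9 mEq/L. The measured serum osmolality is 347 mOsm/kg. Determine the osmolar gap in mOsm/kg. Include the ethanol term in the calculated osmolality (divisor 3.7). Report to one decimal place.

7.9 mOsm/kg

Calculated osmolality = 2·Na + glucose + BUN/2.8 + ethanol/3.7
= 2·141 + 5.7 + 16/2.8 + 169/3.7
= 282 + 5.70 + 5.71 + 45.68
= 339.09 mOsm/kg ≈ 339.1 mOsm/kg
Osmolar gap = measured − calculated = 347 − 339.1 = 7.9 mOsm/kg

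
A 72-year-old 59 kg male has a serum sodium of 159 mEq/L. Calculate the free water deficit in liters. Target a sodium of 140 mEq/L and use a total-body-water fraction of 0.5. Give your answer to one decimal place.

4.0 L

TBW = 0.5 · 59 = 29.5 L
Free water deficit = TBW · (Na/140 − 1)
= 29.5 · (159/140 − 1)
= 29.5 · 0.1357
= 4 L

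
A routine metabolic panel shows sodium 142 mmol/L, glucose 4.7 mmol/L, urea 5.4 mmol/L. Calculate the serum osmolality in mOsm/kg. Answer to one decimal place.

Calculated osmolality = 2·Na + glucose + urea
= 2·142 + 4.7 + 5.4
= 284 + 4.70 + 5.40
= 294.1 mOsm/kg

294.1 mOsm/kg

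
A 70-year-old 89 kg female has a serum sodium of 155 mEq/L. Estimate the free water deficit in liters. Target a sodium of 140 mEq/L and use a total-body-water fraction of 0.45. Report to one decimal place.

TBW = 0.45 · 89 = 40.05 L
Free water deficit = TBW · (Na/140 − 1)
= 40.05 · (155/140 − 1)
= 40.05 · 0.1071
= 4.29 L

4.3 L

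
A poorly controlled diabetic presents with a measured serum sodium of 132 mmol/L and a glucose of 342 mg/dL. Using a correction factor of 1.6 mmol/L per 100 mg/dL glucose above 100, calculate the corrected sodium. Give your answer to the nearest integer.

Corrected Na = measured Na + 1.6 · (glucose − 100)/100
= 132 + 1.6 · (342 − 100)/100
= 132 + 3.9
= 135.9 mmol/L

136 mmol/L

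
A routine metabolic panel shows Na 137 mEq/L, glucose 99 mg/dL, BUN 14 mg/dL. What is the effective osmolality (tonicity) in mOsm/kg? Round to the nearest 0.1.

Effective osmolality excludes urea (freely permeant across cell membranes):
2·Na + glucose/18
= 2·137 + 99/18
= 274 + 5.5
= 279.5 mOsm/kg

279.5 mOsm/kg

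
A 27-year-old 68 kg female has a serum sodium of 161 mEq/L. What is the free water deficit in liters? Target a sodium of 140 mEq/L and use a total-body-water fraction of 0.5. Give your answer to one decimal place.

5.1 L

TBW = 0.5 · 68 = 34 L
Free water deficit = TBW · (Na/140 − 1)
= 34 · (161/140 − 1)
= 34 · 0.15
= 5.1 L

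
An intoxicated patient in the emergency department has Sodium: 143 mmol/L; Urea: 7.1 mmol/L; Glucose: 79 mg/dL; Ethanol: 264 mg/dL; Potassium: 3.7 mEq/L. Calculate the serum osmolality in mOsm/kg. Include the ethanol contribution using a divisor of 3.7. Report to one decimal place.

Calculated osmolality = 2·Na + glucose/18 + urea + ethanol/3.7
= 2·143 + 79/18 + 7.1 + 264/3.7
= 286 + 4.39 + 7.10 + 71.35
= 368.84 mOsm/kg

368.8 mOsm/kg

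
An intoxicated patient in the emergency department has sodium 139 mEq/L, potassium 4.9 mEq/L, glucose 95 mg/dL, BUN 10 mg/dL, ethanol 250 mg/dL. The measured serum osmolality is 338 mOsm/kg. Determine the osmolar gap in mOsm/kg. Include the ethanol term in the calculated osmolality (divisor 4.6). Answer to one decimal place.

Calculated osmolality = 2·Na + glucose/18 + BUN/2.8 + ethanol/4.6
= 2·139 + 95/18 + 10/2.8 + 250/4.6
= 278 + 5.28 + 3.57 + 54.35
= 341.2 mOsm/kg ≈ 341.2 mOsm/kg
Osmolar gap = measured − calculated = 338 − 341.2 = -3.2 mOsm/kg

-3.2 mOsm/kg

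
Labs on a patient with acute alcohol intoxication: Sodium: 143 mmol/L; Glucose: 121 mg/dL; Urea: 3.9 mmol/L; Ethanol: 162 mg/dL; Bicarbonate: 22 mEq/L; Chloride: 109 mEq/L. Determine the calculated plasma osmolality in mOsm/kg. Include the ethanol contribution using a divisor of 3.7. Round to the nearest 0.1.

Calculated osmolality = 2·Na + glucose/18 + urea + ethanol/3.7
= 2·143 + 121/18 + 3.9 + 162/3.7
= 286 + 6.72 + 3.90 + 43.78
= 340.4 mOsm/kg

340.4 mOsm/kg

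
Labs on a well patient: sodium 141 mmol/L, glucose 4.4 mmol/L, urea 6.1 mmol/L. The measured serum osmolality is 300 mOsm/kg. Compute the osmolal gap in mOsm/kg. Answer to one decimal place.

7.5 mOsm/kg

Calculated osmolality = 2·Na + glucose + urea
= 2·141 + 4.4 + 6.1
= 282 + 4.40 + 6.10
= 292.5 mOsm/kg ≈ 292.5 mOsm/kg
Osmolar gap = measured − calculated = 300 − 292.5 = 7.5 mOsm/kg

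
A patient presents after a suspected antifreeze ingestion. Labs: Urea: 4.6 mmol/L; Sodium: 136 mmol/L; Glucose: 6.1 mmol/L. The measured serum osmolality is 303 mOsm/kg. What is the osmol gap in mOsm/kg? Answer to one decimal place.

20.3 mOsm/kg

Calculated osmolality = 2·Na + glucose + urea
= 2·136 + 6.1 + 4.6
= 272 + 6.10 + 4.60
= 282.7 mOsm/kg ≈ 282.7 mOsm/kg
Osmolar gap = measured − calculated = 303 − 282.7 = 20.3 mOsm/kg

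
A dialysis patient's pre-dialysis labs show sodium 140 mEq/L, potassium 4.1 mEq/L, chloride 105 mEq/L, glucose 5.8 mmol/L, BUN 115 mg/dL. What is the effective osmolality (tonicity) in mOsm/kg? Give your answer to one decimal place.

285.8 mOsm/kg

Effective osmolality excludes urea (freely permeant across cell membranes):
2·Na + glucose
= 2·140 + 5.8
= 280 + 5.8
= 285.8 mOsm/kg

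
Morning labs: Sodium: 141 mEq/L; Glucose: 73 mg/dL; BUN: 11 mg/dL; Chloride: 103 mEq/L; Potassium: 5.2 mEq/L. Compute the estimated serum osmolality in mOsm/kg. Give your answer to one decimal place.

Calculated osmolality = 2·Na + glucose/18 + BUN/2.8
= 2·141 + 73/18 + 11/2.8
= 282 + 4.06 + 3.93
= 289.99 mOsm/kg

290.0 mOsm/kg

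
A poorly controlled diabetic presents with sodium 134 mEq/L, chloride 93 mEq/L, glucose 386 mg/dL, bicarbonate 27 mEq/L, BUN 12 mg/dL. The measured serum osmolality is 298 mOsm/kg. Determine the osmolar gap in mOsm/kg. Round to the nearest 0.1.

4.3 mOsm/kg

Calculated osmolality = 2·Na + glucose/18 + BUN/2.8
= 2·134 + 386/18 + 12/2.8
= 268 + 21.44 + 4.29
= 293.73 mOsm/kg ≈ 293.7 mOsm/kg
Osmolar gap = measured − calculated = 298 − 293.7 = 4.3 mOsm/kg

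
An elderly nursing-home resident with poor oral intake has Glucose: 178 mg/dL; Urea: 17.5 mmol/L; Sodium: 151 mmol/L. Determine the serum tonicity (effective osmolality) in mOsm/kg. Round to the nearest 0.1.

311.9 mOsm/kg

Effective osmolality excludes urea (freely permeant across cell membranes):
2·Na + glucose/18
= 2·151 + 178/18
= 302 + 9.89
= 311.89 mOsm/kg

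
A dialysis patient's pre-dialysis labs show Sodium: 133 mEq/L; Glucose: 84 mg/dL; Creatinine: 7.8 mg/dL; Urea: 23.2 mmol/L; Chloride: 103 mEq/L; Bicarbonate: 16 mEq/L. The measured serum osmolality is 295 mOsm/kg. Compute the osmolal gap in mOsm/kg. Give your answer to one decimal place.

1.1 mOsm/kg

Calculated osmolality = 2·Na + glucose/18 + urea
= 2·133 + 84/18 + 23.2
= 266 + 4.67 + 23.20
= 293.87 mOsm/kg ≈ 293.9 mOsm/kg
Osmolar gap = measured − calculated = 295 − 293.9 = 1.1 mOsm/kg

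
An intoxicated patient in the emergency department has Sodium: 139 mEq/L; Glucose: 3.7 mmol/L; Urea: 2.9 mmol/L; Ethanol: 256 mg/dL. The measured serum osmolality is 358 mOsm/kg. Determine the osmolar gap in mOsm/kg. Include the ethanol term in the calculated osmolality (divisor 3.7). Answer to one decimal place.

Calculated osmolality = 2·Na + glucose + urea + ethanol/3.7
= 2·139 + 3.7 + 2.9 + 256/3.7
= 278 + 3.70 + 2.90 + 69.19
= 353.79 mOsm/kg ≈ 353.8 mOsm/kg
Osmolar gap = measured − calculated = 358 − 353.8 = 4.2 mOsm/kg

4.2 mOsm/kg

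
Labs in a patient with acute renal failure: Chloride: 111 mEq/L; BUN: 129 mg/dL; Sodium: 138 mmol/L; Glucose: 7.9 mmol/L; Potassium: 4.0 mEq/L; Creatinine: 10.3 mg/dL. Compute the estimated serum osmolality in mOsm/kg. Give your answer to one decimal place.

330.0 mOsm/kg

Calculated osmolality = 2·Na + glucose + BUN/2.8
= 2·138 + 7.9 + 129/2.8
= 276 + 7.90 + 46.07
= 329.97 mOsm/kg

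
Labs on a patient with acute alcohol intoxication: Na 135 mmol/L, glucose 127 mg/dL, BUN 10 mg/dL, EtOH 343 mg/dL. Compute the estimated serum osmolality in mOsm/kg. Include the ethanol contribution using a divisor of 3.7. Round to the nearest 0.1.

373.3 mOsm/kg

Calculated osmolality = 2·Na + glucose/18 + BUN/2.8 + ethanol/3.7
= 2·135 + 127/18 + 10/2.8 + 343/3.7
= 270 + 7.06 + 3.57 + 92.70
= 373.33 mOsm/kg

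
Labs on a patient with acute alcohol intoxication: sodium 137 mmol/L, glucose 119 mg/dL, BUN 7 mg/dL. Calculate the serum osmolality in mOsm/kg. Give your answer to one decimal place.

283.1 mOsm/kg

Calculated osmolality = 2·Na + glucose/18 + BUN/2.8
= 2·137 + 119/18 + 7/2.8
= 274 + 6.61 + 2.50
= 283.11 mOsm/kg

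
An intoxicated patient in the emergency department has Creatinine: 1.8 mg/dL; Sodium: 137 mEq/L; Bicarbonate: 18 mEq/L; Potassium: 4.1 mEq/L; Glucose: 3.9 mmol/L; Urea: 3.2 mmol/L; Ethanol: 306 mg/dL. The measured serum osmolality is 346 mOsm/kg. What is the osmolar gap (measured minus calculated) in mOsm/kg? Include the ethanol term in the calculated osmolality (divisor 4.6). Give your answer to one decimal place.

-1.6 mOsm/kg

Calculated osmolality = 2·Na + glucose + urea + ethanol/4.6
= 2·137 + 3.9 + 3.2 + 306/4.6
= 274 + 3.90 + 3.20 + 66.52
= 347.62 mOsm/kg ≈ 347.6 mOsm/kg
Osmolar gap = measured − calculated = 346 − 347.6 = -1.6 mOsm/kg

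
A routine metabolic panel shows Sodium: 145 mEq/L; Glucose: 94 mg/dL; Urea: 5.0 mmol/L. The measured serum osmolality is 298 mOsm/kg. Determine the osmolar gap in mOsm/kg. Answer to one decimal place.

-2.2 mOsm/kg

Calculated osmolality = 2·Na + glucose/18 + urea
= 2·145 + 94/18 + 5
= 290 + 5.22 + 5
= 300.22 mOsm/kg ≈ 300.2 mOsm/kg
Osmolar gap = measured − calculated = 298 − 300.2 = -2.2 mOsm/kg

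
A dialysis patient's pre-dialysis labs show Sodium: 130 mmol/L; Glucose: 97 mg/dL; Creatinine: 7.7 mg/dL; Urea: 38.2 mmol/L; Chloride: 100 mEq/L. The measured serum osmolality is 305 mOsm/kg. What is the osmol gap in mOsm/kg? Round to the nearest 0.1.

1.4 mOsm/kg

Calculated osmolality = 2·Na + glucose/18 + urea
= 2·130 + 97/18 + 38.2
= 260 + 5.39 + 38.20
= 303.59 mOsm/kg ≈ 303.6 mOsm/kg
Osmolar gap = measured − calculated = 305 − 303.6 = 1.4 mOsm/kg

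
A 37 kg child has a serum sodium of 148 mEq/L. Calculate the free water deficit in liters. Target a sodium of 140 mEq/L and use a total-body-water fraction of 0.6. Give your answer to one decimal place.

TBW = 0.6 · 37 = 22.2 L
Free water deficit = TBW · (Na/140 − 1)
= 22.2 · (148/140 − 1)
= 22.2 · 0.0571
= 1.27 L

1.3 L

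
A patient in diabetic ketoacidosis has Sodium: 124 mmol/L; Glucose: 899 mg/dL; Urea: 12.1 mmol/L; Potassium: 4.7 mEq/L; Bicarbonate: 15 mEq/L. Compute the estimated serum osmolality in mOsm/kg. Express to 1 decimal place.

310.0 mOsm/kg

Calculated osmolality = 2·Na + glucose/18 + urea
= 2·124 + 899/18 + 12.1
= 248 + 49.94 + 12.10
= 310.04 mOsm/kg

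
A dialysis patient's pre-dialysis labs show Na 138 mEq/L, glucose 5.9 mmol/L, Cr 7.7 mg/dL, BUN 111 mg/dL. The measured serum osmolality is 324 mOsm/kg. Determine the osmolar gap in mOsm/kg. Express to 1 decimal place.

Calculated osmolality = 2·Na + glucose + BUN/2.8
= 2·138 + 5.9 + 111/2.8
= 276 + 5.90 + 39.64
= 321.54 mOsm/kg ≈ 321.5 mOsm/kg
Osmolar gap = measured − calculated = 324 − 321.5 = 2.5 mOsm/kg

2.5 mOsm/kg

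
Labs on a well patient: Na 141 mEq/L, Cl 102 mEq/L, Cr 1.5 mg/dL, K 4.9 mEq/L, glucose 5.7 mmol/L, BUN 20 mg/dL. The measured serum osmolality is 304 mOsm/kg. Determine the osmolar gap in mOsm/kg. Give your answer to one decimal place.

Calculated osmolality = 2·Na + glucose + BUN/2.8
= 2·141 + 5.7 + 20/2.8
= 282 + 5.70 + 7.14
= 294.84 mOsm/kg ≈ 294.8 mOsm/kg
Osmolar gap = measured − calculated = 304 − 294.8 = 9.2 mOsm/kg

9.2 mOsm/kg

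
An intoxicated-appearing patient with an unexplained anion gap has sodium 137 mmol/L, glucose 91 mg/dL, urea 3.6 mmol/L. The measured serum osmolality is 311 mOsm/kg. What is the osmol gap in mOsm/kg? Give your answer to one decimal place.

Calculated osmolality = 2·Na + glucose/18 + urea
= 2·137 + 91/18 + 3.6
= 274 + 5.06 + 3.60
= 282.66 mOsm/kg ≈ 282.7 mOsm/kg
Osmolar gap = measured − calculated = 311 − 282.7 = 28.3 mOsm/kg

28.3 mOsm/kg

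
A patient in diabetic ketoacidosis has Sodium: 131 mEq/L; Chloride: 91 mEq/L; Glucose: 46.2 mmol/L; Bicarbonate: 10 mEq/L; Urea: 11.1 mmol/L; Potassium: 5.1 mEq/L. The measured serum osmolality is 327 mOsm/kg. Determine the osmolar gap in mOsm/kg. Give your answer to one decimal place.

Calculated osmolality = 2·Na + glucose + urea
= 2·131 + 46.2 + 11.1
= 262 + 46.20 + 11.10
= 319.3 mOsm/kg ≈ 319.3 mOsm/kg
Osmolar gap = measured − calculated = 327 − 319.3 = 7.7 mOsm/kg

7.7 mOsm/kg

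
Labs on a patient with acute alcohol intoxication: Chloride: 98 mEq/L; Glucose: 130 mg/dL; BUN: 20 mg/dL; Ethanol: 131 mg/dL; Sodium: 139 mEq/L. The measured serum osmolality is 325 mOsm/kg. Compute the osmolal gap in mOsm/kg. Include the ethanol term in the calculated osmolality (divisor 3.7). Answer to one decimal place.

Calculated osmolality = 2·Na + glucose/18 + BUN/2.8 + ethanol/3.7
= 2·139 + 130/18 + 20/2.8 + 131/3.7
= 278 + 7.22 + 7.14 + 35.41
= 327.77 mOsm/kg ≈ 327.8 mOsm/kg
Osmolar gap = measured − calculated = 325 − 327.8 = -2.8 mOsm/kg

-2.8 mOsm/kg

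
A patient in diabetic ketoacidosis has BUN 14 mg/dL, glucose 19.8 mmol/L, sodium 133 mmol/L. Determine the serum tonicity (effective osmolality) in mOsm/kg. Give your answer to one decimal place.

Effective osmolality excludes urea (freely permeant across cell membranes):
2·Na + glucose
= 2·133 + 19.8
= 266 + 19.8
= 285.8 mOsm/kg

285.8 mOsm/kg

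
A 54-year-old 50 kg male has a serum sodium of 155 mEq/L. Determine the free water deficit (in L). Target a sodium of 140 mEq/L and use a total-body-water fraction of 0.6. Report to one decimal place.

TBW = 0.6 · 50 = 30 L
Free water deficit = TBW · (Na/140 − 1)
= 30 · (155/140 − 1)
= 30 · 0.1071
= 3.21 L

3.2 L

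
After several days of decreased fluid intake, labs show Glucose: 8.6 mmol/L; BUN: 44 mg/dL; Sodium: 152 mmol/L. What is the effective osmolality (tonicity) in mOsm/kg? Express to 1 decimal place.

312.6 mOsm/kg

Effective osmolality excludes urea (freely permeant across cell membranes):
2·Na + glucose
= 2·152 + 8.6
= 304 + 8.6
= 312.6 mOsm/kg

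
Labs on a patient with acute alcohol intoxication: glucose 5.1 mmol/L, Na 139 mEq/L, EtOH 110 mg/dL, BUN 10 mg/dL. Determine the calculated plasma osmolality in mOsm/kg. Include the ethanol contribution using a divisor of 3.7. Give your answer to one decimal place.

Calculated osmolality = 2·Na + glucose + BUN/2.8 + ethanol/3.7
= 2·139 + 5.1 + 10/2.8 + 110/3.7
= 278 + 5.10 + 3.57 + 29.73
= 316.4 mOsm/kg

316.4 mOsm/kg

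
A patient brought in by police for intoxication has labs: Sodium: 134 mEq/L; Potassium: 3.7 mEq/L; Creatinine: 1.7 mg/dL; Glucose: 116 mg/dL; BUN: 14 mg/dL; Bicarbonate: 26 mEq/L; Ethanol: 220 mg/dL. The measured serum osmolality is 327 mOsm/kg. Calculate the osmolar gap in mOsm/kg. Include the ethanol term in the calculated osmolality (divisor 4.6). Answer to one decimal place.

-0.3 mOsm/kg

Calculated osmolality = 2·Na + glucose/18 + BUN/2.8 + ethanol/4.6
= 2·134 + 116/18 + 14/2.8 + 220/4.6
= 268 + 6.44 + 5 + 47.83
= 327.27 mOsm/kg ≈ 327.3 mOsm/kg
Osmolar gap = measured − calculated = 327 − 327.3 = -0.3 mOsm/kg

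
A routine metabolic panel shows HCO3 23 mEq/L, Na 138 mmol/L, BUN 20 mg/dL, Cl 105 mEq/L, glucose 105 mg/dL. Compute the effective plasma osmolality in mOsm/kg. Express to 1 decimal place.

Effective osmolality excludes urea (freely permeant across cell membranes):
2·Na + glucose/18
= 2·138 + 105/18
= 276 + 5.83
= 281.83 mOsm/kg

281.8 mOsm/kg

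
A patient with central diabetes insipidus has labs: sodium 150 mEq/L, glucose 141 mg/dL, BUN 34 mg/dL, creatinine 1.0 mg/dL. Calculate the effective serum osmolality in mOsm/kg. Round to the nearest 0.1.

Effective osmolality excludes urea (freely permeant across cell membranes):
2·Na + glucose/18
= 2·150 + 141/18
= 300 + 7.83
= 307.83 mOsm/kg

307.8 mOsm/kg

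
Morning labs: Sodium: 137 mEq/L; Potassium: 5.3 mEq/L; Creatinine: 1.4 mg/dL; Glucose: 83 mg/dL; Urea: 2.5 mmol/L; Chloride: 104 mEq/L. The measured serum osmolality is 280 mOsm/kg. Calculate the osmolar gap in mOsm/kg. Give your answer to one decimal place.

-1.1 mOsm/kg

Calculated osmolality = 2·Na + glucose/18 + urea
= 2·137 + 83/18 + 2.5
= 274 + 4.61 + 2.50
= 281.11 mOsm/kg ≈ 281.1 mOsm/kg
Osmolar gap = measured − calculated = 280 − 281.1 = -1.1 mOsm/kg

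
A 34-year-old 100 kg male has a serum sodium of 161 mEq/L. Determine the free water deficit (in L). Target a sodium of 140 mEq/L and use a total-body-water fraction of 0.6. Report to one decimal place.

9.0 L

TBW = 0.6 · 100 = 60 L
Free water deficit = TBW · (Na/140 − 1)
= 60 · (161/140 − 1)
= 60 · 0.15
= 9 L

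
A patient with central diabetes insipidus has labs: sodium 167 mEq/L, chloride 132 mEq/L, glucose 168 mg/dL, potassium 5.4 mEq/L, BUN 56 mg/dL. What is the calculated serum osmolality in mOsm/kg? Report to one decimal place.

Calculated osmolality = 2·Na + glucose/18 + BUN/2.8
= 2·167 + 168/18 + 56/2.8
= 334 + 9.33 + 20
= 363.33 mOsm/kg

363.3 mOsm/kg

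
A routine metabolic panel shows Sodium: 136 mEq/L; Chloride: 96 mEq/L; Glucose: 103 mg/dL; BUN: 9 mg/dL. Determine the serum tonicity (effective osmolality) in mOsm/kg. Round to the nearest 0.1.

277.7 mOsm/kg

Effective osmolality excludes urea (freely permeant across cell membranes):
2·Na + glucose/18
= 2·136 + 103/18
= 272 + 5.72
= 277.72 mOsm/kg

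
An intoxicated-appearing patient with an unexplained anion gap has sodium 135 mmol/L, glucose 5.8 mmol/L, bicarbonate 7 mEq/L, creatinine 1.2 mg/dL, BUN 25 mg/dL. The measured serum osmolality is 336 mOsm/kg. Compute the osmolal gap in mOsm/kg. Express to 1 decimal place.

51.3 mOsm/kg

Calculated osmolality = 2·Na + glucose + BUN/2.8
= 2·135 + 5.8 + 25/2.8
= 270 + 5.80 + 8.93
= 284.73 mOsm/kg ≈ 284.7 mOsm/kg
Osmolar gap = measured − calculated = 336 − 284.7 = 51.3 mOsm/kg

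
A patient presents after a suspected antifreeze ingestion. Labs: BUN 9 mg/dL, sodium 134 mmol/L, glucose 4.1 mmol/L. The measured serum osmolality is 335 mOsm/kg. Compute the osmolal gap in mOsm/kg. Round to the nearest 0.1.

59.7 mOsm/kg

Calculated osmolality = 2·Na + glucose + BUN/2.8
= 2·134 + 4.1 + 9/2.8
= 268 + 4.10 + 3.21
= 275.31 mOsm/kg ≈ 275.3 mOsm/kg
Osmolar gap = measured − calculated = 335 − 275.3 = 59.7 mOsm/kg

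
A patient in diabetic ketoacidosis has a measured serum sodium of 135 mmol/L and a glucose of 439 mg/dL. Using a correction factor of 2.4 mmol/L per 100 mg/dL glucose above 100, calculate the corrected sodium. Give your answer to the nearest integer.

143 mmol/L

Corrected Na = measured Na + 2.4 · (glucose − 100)/100
= 135 + 2.4 · (439 − 100)/100
= 135 + 8.1
= 143.1 mmol/L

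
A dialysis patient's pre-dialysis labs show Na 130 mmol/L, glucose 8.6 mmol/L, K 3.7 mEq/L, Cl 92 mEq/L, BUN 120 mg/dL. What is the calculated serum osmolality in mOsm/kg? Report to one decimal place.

311.5 mOsm/kg

Calculated osmolality = 2·Na + glucose + BUN/2.8
= 2·130 + 8.6 + 120/2.8
= 260 + 8.60 + 42.86
= 311.46 mOsm/kg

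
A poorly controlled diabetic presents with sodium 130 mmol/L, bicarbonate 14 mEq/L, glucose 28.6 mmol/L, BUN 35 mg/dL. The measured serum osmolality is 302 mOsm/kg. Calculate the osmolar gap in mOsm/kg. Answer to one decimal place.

Calculated osmolality = 2·Na + glucose + BUN/2.8
= 2·130 + 28.6 + 35/2.8
= 260 + 28.60 + 12.50
= 301.1 mOsm/kg ≈ 301.1 mOsm/kg
Osmolar gap = measured − calculated = 302 − 301.1 = 0.9 mOsm/kg

0.9 mOsm/kg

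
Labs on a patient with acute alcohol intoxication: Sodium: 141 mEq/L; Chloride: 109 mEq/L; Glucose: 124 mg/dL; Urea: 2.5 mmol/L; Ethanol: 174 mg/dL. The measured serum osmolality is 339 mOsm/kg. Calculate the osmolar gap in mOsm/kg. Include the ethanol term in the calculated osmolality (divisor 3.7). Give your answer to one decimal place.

Calculated osmolality = 2·Na + glucose/18 + urea + ethanol/3.7
= 2·141 + 124/18 + 2.5 + 174/3.7
= 282 + 6.89 + 2.50 + 47.03
= 338.42 mOsm/kg ≈ 338.4 mOsm/kg
Osmolar gap = measured − calculated = 339 − 338.4 = 0.6 mOsm/kg

0.6 mOsm/kg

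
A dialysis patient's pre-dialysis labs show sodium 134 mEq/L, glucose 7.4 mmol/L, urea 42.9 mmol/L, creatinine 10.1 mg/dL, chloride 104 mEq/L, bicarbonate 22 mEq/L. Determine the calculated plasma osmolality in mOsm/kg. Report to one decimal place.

318.3 mOsm/kg

Calculated osmolality = 2·Na + glucose + urea
= 2·134 + 7.4 + 42.9
= 268 + 7.40 + 42.90
= 318.3 mOsm/kg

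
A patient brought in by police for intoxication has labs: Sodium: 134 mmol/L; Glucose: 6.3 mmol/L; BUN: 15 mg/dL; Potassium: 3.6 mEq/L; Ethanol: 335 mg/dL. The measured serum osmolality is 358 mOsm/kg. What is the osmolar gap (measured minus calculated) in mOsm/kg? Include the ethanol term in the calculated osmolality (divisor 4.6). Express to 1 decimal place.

Calculated osmolality = 2·Na + glucose + BUN/2.8 + ethanol/4.6
= 2·134 + 6.3 + 15/2.8 + 335/4.6
= 268 + 6.30 + 5.36 + 72.83
= 352.49 mOsm/kg ≈ 352.5 mOsm/kg
Osmolar gap = measured − calculated = 358 − 352.5 = 5.5 mOsm/kg

5.5 mOsm/kg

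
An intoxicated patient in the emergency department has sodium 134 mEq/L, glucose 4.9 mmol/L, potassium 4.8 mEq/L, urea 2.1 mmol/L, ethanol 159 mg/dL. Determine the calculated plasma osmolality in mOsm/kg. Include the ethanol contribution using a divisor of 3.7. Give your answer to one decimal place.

Calculated osmolality = 2·Na + glucose + urea + ethanol/3.7
= 2·134 + 4.9 + 2.1 + 159/3.7
= 268 + 4.90 + 2.10 + 42.97
= 317.97 mOsm/kg

318.0 mOsm/kg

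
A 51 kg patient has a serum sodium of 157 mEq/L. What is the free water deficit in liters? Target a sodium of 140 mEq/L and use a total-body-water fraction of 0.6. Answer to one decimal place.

3.7 L

TBW = 0.6 · 51 = 30.6 L
Free water deficit = TBW · (Na/140 − 1)
= 30.6 · (157/140 − 1)
= 30.6 · 0.1214
= 3.71 L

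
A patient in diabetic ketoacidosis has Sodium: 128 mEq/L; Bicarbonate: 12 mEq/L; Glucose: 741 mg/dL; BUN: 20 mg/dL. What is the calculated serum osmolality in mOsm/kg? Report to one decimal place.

Calculated osmolality = 2·Na + glucose/18 + BUN/2.8
= 2·128 + 741/18 + 20/2.8
= 256 + 41.17 + 7.14
= 304.31 mOsm/kg

304.3 mOsm/kg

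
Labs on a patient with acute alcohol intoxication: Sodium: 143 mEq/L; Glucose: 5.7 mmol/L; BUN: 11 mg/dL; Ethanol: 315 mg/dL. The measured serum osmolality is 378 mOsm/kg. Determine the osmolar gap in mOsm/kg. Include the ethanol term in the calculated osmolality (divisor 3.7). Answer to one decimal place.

-2.8 mOsm/kg

Calculated osmolality = 2·Na + glucose + BUN/2.8 + ethanol/3.7
= 2·143 + 5.7 + 11/2.8 + 315/3.7
= 286 + 5.70 + 3.93 + 85.14
= 380.77 mOsm/kg ≈ 380.8 mOsm/kg
Osmolar gap = measured − calculated = 378 − 380.8 = -2.8 mOsm/kg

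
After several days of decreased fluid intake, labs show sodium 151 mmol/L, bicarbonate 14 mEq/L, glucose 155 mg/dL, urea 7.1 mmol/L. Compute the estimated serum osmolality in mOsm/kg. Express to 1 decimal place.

317.7 mOsm/kg

Calculated osmolality = 2·Na + glucose/18 + urea
= 2·151 + 155/18 + 7.1
= 302 + 8.61 + 7.10
= 317.71 mOsm/kg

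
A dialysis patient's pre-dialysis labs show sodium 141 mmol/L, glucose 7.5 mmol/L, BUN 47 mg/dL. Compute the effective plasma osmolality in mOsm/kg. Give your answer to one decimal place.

Effective osmolality excludes urea (freely permeant across cell membranes):
2·Na + glucose
= 2·141 + 7.5
= 282 + 7.5
= 289.5 mOsm/kg

289.5 mOsm/kg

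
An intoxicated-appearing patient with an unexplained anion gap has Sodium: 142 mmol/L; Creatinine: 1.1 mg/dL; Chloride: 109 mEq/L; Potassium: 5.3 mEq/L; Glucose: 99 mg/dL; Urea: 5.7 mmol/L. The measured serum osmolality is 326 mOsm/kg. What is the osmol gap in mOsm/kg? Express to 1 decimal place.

Calculated osmolality = 2·Na + glucose/18 + urea
= 2·142 + 99/18 + 5.7
= 284 + 5.50 + 5.70
= 295.2 mOsm/kg ≈ 295.2 mOsm/kg
Osmolar gap = measured − calculated = 326 − 295.2 = 30.8 mOsm/kg

30.8 mOsm/kg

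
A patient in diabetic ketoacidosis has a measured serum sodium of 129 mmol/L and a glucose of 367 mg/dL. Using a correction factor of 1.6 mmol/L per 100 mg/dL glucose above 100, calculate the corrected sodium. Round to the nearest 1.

133 mmol/L

Corrected Na = measured Na + 1.6 · (glucose − 100)/100
= 129 + 1.6 · (367 − 100)/100
= 129 + 4.3
= 133.3 mmol/L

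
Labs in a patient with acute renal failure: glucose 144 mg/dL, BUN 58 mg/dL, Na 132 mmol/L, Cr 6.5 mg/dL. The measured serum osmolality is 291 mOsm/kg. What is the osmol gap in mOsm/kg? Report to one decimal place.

-1.7 mOsm/kg

Calculated osmolality = 2·Na + glucose/18 + BUN/2.8
= 2·132 + 144/18 + 58/2.8
= 264 + 8 + 20.71
= 292.71 mOsm/kg ≈ 292.7 mOsm/kg
Osmolar gap = measured − calculated = 291 − 292.7 = -1.7 mOsm/kg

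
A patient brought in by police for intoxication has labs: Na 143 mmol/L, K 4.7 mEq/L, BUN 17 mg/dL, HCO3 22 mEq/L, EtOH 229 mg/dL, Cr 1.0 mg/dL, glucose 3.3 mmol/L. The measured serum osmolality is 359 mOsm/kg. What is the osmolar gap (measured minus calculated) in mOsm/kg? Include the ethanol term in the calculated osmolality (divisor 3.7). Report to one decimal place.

1.7 mOsm/kg

Calculated osmolality = 2·Na + glucose + BUN/2.8 + ethanol/3.7
= 2·143 + 3.3 + 17/2.8 + 229/3.7
= 286 + 3.30 + 6.07 + 61.89
= 357.26 mOsm/kg ≈ 357.3 mOsm/kg
Osmolar gap = measured − calculated = 359 − 357.3 = 1.7 mOsm/kg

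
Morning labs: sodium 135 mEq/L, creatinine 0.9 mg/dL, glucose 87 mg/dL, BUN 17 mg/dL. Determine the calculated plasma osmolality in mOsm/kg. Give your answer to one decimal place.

Calculated osmolality = 2·Na + glucose/18 + BUN/2.8
= 2·135 + 87/18 + 17/2.8
= 270 + 4.83 + 6.07
= 280.9 mOsm/kg

280.9 mOsm/kg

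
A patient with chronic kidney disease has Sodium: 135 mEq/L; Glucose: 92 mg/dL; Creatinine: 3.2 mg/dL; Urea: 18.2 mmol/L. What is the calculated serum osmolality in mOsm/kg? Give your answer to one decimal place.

Calculated osmolality = 2·Na + glucose/18 + urea
= 2·135 + 92/18 + 18.2
= 270 + 5.11 + 18.20
= 293.31 mOsm/kg

293.3 mOsm/kg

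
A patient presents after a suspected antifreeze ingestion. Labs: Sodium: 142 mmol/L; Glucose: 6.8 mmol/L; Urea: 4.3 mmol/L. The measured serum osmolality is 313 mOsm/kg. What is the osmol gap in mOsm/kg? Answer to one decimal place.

Calculated osmolality = 2·Na + glucose + urea
= 2·142 + 6.8 + 4.3
= 284 + 6.80 + 4.30
= 295.1 mOsm/kg ≈ 295.1 mOsm/kg
Osmolar gap = measured − calculated = 313 − 295.1 = 17.9 mOsm/kg

17.9 mOsm/kg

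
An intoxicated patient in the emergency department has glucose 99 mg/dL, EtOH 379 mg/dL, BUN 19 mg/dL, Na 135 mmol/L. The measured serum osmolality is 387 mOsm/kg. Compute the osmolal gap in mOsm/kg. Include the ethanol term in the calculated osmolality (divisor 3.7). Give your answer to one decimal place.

Calculated osmolality = 2·Na + glucose/18 + BUN/2.8 + ethanol/3.7
= 2·135 + 99/18 + 19/2.8 + 379/3.7
= 270 + 5.50 + 6.79 + 102.43
= 384.72 mOsm/kg ≈ 384.7 mOsm/kg
Osmolar gap = measured − calculated = 387 − 384.7 = 2.3 mOsm/kg

2.3 mOsm/kg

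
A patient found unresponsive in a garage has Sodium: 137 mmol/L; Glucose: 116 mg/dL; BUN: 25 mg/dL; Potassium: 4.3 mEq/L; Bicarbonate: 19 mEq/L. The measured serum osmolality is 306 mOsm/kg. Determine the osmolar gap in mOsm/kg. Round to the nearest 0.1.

16.6 mOsm/kg

Calculated osmolality = 2·Na + glucose/18 + BUN/2.8
= 2·137 + 116/18 + 25/2.8
= 274 + 6.44 + 8.93
= 289.37 mOsm/kg ≈ 289.4 mOsm/kg
Osmolar gap = measured − calculated = 306 − 289.4 = 16.6 mOsm/kg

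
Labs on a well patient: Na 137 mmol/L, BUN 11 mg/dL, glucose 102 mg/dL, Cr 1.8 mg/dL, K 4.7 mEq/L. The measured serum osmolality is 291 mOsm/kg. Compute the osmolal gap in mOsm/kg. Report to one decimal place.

7.4 mOsm/kg

Calculated osmolality = 2·Na + glucose/18 + BUN/2.8
= 2·137 + 102/18 + 11/2.8
= 274 + 5.67 + 3.93
= 283.6 mOsm/kg ≈ 283.6 mOsm/kg
Osmolar gap = measured − calculated = 291 − 283.6 = 7.4 mOsm/kg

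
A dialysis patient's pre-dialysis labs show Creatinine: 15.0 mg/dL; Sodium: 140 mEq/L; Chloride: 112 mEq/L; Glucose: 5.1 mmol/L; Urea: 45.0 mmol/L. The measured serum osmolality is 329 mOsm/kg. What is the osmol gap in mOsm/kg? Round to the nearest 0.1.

-1.1 mOsm/kg

Calculated osmolality = 2·Na + glucose + urea
= 2·140 + 5.1 + 45
= 280 + 5.10 + 45
= 330.1 mOsm/kg ≈ 330.1 mOsm/kg
Osmolar gap = measured − calculated = 329 − 330.1 = -1.1 mOsm/kg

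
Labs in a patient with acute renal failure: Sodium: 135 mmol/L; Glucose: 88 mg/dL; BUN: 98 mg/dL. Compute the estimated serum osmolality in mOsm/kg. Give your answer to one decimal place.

Calculated osmolality = 2·Na + glucose/18 + BUN/2.8
= 2·135 + 88/18 + 98/2.8
= 270 + 4.89 + 35
= 309.89 mOsm/kg

309.9 mOsm/kg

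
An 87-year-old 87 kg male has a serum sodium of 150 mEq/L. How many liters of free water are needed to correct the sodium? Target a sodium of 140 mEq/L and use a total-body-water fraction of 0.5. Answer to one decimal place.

3.1 L

TBW = 0.5 · 87 = 43.5 L
Free water deficit = TBW · (Na/140 − 1)
= 43.5 · (150/140 − 1)
= 43.5 · 0.0714
= 3.11 L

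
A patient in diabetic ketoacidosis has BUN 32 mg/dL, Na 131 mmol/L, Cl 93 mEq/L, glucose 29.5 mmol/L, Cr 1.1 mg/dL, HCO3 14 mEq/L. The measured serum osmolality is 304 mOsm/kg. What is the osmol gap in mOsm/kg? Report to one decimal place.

1.1 mOsm/kg

Calculated osmolality = 2·Na + glucose + BUN/2.8
= 2·131 + 29.5 + 32/2.8
= 262 + 29.50 + 11.43
= 302.93 mOsm/kg ≈ 302.9 mOsm/kg
Osmolar gap = measured − calculated = 304 − 302.9 = 1.1 mOsm/kg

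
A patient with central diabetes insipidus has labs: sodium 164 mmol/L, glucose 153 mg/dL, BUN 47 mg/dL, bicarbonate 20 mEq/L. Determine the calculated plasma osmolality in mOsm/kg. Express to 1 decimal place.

Calculated osmolality = 2·Na + glucose/18 + BUN/2.8
= 2·164 + 153/18 + 47/2.8
= 328 + 8.50 + 16.79
= 353.29 mOsm/kg

353.3 mOsm/kg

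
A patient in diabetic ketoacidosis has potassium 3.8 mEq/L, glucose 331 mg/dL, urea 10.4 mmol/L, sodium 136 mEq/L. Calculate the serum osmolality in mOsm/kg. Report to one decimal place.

300.8 mOsm/kg

Calculated osmolality = 2·Na + glucose/18 + urea
= 2·136 + 331/18 + 10.4
= 272 + 18.39 + 10.40
= 300.79 mOsm/kg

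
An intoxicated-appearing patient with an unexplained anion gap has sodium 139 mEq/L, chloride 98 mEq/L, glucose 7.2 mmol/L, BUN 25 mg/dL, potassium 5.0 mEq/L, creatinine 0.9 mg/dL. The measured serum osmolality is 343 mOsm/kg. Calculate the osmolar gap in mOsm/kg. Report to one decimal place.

Calculated osmolality = 2·Na + glucose + BUN/2.8
= 2·139 + 7.2 + 25/2.8
= 278 + 7.20 + 8.93
= 294.13 mOsm/kg ≈ 294.1 mOsm/kg
Osmolar gap = measured − calculated = 343 − 294.1 = 48.9 mOsm/kg

48.9 mOsm/kg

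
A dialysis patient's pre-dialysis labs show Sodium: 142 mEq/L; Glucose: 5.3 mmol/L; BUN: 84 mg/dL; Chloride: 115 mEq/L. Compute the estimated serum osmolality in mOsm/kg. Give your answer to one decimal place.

Calculated osmolality = 2·Na + glucose + BUN/2.8
= 2·142 + 5.3 + 84/2.8
= 284 + 5.30 + 30
= 319.3 mOsm/kg

319.3 mOsm/kg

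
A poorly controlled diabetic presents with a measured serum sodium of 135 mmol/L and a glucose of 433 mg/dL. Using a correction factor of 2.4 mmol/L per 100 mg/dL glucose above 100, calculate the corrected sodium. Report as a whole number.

Corrected Na = measured Na + 2.4 · (glucose − 100)/100
= 135 + 2.4 · (433 − 100)/100
= 135 + 8
= 143 mmol/L

143 mmol/L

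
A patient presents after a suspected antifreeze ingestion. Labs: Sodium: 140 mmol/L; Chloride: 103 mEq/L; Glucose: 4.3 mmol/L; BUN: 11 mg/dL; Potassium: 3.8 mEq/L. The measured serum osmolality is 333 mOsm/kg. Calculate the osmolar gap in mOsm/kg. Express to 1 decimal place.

Calculated osmolality = 2·Na + glucose + BUN/2.8
= 2·140 + 4.3 + 11/2.8
= 280 + 4.30 + 3.93
= 288.23 mOsm/kg ≈ 288.2 mOsm/kg
Osmolar gap = measured − calculated = 333 − 288.2 = 44.8 mOsm/kg

44.8 mOsm/kg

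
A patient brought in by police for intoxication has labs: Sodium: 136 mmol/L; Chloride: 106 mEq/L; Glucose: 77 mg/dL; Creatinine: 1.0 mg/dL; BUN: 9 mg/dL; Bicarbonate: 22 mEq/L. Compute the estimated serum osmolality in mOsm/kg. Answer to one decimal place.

279.5 mOsm/kg

Calculated osmolality = 2·Na + glucose/18 + BUN/2.8
= 2·136 + 77/18 + 9/2.8
= 272 + 4.28 + 3.21
= 279.49 mOsm/kg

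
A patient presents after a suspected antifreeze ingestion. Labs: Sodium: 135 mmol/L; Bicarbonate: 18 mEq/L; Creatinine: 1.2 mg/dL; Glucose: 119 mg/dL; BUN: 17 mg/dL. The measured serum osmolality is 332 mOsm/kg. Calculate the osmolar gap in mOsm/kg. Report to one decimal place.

49.3 mOsm/kg

Calculated osmolality = 2·Na + glucose/18 + BUN/2.8
= 2·135 + 119/18 + 17/2.8
= 270 + 6.61 + 6.07
= 282.68 mOsm/kg ≈ 282.7 mOsm/kg
Osmolar gap = measured − calculated = 332 − 282.7 = 49.3 mOsm/kg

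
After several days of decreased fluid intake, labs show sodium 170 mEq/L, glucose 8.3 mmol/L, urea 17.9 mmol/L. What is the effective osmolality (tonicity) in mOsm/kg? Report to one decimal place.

348.3 mOsm/kg

Effective osmolality excludes urea (freely permeant across cell membranes):
2·Na + glucose
= 2·170 + 8.3
= 340 + 8.3
= 348.3 mOsm/kg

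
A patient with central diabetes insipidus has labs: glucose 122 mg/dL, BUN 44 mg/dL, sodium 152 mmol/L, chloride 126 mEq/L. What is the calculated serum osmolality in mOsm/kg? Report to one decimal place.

326.5 mOsm/kg

Calculated osmolality = 2·Na + glucose/18 + BUN/2.8
= 2·152 + 122/18 + 44/2.8
= 304 + 6.78 + 15.71
= 326.49 mOsm/kg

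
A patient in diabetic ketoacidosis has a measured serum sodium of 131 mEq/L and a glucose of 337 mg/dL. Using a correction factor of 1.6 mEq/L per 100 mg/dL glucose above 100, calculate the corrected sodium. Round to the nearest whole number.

135 mEq/L

Corrected Na = measured Na + 1.6 · (glucose − 100)/100
= 131 + 1.6 · (337 − 100)/100
= 131 + 3.8
= 134.8 mEq/L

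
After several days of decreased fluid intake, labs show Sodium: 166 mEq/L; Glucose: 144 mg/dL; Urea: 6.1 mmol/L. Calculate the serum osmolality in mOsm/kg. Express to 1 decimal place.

346.1 mOsm/kg

Calculated osmolality = 2·Na + glucose/18 + urea
= 2·166 + 144/18 + 6.1
= 332 + 8 + 6.10
= 346.1 mOsm/kg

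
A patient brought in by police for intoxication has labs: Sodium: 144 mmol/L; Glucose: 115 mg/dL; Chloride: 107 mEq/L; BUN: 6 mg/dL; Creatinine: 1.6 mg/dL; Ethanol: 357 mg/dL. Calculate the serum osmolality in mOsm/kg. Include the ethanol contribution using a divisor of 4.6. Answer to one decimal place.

374.1 mOsm/kg

Calculated osmolality = 2·Na + glucose/18 + BUN/2.8 + ethanol/4.6
= 2·144 + 115/18 + 6/2.8 + 357/4.6
= 288 + 6.39 + 2.14 + 77.61
= 374.14 mOsm/kg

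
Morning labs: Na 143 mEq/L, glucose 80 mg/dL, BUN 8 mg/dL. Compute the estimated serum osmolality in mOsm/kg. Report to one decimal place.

293.3 mOsm/kg

Calculated osmolality = 2·Na + glucose/18 + BUN/2.8
= 2·143 + 80/18 + 8/2.8
= 286 + 4.44 + 2.86
= 293.3 mOsm/kg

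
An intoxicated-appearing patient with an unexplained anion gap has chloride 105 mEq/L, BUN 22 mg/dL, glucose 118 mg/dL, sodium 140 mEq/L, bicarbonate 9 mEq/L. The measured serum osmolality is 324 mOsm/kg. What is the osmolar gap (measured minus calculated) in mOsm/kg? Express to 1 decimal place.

29.6 mOsm/kg

Calculated osmolality = 2·Na + glucose/18 + BUN/2.8
= 2·140 + 118/18 + 22/2.8
= 280 + 6.56 + 7.86
= 294.42 mOsm/kg ≈ 294.4 mOsm/kg
Osmolar gap = measured − calculated = 324 − 294.4 = 29.6 mOsm/kg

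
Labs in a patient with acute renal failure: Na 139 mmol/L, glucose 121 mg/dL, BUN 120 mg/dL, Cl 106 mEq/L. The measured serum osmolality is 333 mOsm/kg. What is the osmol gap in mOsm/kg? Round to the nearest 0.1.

5.4 mOsm/kg

Calculated osmolality = 2·Na + glucose/18 + BUN/2.8
= 2·139 + 121/18 + 120/2.8
= 278 + 6.72 + 42.86
= 327.58 mOsm/kg ≈ 327.6 mOsm/kg
Osmolar gap = measured − calculated = 333 − 327.6 = 5.4 mOsm/kg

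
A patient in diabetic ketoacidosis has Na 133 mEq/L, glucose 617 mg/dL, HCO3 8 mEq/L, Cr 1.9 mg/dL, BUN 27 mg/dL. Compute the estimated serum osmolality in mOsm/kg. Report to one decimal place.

Calculated osmolality = 2·Na + glucose/18 + BUN/2.8
= 2·133 + 617/18 + 27/2.8
= 266 + 34.28 + 9.64
= 309.92 mOsm/kg

309.9 mOsm/kg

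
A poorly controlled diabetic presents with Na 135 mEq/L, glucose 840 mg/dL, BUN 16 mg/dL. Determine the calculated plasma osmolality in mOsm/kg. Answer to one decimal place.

Calculated osmolality = 2·Na + glucose/18 + BUN/2.8
= 2·135 + 840/18 + 16/2.8
= 270 + 46.67 + 5.71
= 322.38 mOsm/kg

322.4 mOsm/kg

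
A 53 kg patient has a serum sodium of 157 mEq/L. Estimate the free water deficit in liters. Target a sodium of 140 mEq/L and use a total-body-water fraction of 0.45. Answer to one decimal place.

2.9 L

TBW = 0.45 · 53 = 23.85 L
Free water deficit = TBW · (Na/140 − 1)
= 23.85 · (157/140 − 1)
= 23.85 · 0.1214
= 2.9 L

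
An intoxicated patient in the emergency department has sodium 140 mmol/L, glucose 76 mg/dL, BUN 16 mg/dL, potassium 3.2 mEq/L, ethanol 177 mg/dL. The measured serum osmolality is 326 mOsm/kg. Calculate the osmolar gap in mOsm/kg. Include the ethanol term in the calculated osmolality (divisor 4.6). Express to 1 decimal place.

Calculated osmolality = 2·Na + glucose/18 + BUN/2.8 + ethanol/4.6
= 2·140 + 76/18 + 16/2.8 + 177/4.6
= 280 + 4.22 + 5.71 + 38.48
= 328.41 mOsm/kg ≈ 328.4 mOsm/kg
Osmolar gap = measured − calculated = 326 − 328.4 = -2.4 mOsm/kg

-2.4 mOsm/kg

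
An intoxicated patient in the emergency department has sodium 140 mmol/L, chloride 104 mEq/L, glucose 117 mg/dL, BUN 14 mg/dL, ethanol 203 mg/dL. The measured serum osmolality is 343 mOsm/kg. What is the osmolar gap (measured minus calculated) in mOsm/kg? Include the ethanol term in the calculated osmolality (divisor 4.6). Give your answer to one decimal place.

7.4 mOsm/kg

Calculated osmolality = 2·Na + glucose/18 + BUN/2.8 + ethanol/4.6
= 2·140 + 117/18 + 14/2.8 + 203/4.6
= 280 + 6.50 + 5 + 44.13
= 335.63 mOsm/kg ≈ 335.6 mOsm/kg
Osmolar gap = measured − calculated = 343 − 335.6 = 7.4 mOsm/kg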